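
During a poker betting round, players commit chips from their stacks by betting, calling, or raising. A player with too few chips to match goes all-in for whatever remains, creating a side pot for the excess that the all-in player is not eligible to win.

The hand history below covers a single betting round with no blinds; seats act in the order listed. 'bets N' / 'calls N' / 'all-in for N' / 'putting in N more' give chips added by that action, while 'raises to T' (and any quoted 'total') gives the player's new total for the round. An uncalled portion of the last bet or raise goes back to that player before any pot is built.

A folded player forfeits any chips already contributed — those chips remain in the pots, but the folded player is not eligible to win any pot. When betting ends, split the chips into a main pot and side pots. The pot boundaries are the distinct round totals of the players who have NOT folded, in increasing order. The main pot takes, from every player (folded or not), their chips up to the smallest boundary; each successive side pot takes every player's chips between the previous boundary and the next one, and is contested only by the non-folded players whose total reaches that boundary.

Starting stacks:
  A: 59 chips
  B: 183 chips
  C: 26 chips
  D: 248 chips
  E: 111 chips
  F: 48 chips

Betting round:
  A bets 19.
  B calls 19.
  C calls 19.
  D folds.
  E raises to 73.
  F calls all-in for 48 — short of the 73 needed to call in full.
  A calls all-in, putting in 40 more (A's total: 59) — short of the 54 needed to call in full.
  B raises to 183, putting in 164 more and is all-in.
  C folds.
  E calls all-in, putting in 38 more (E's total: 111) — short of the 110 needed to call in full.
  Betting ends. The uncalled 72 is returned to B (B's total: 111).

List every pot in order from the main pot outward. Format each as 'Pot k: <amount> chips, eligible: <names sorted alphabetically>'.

Pot 1: 211 chips, eligible: A, B, E, F
Pot 2: 33 chips, eligible: A, B, E
Pot 3: 104 chips, eligible: B, E

Derivation:
Contributions (after 72 returned to B): A=59, B=111, C=19, E=111, F=48
Folded: C, D
Pot levels (distinct totals of non-folded players): 48, 59, 111
Layer 1-48: A 48 + B 48 + C 19 + E 48 + F 48 = 211 chips; eligible A, B, E, F
Layer 49-59: 11 each from A, B, E = 11*3 = 33 chips; eligible A, B, E
Layer 60-111: 52 each from B, E = 52*2 = 104 chips; eligible B, E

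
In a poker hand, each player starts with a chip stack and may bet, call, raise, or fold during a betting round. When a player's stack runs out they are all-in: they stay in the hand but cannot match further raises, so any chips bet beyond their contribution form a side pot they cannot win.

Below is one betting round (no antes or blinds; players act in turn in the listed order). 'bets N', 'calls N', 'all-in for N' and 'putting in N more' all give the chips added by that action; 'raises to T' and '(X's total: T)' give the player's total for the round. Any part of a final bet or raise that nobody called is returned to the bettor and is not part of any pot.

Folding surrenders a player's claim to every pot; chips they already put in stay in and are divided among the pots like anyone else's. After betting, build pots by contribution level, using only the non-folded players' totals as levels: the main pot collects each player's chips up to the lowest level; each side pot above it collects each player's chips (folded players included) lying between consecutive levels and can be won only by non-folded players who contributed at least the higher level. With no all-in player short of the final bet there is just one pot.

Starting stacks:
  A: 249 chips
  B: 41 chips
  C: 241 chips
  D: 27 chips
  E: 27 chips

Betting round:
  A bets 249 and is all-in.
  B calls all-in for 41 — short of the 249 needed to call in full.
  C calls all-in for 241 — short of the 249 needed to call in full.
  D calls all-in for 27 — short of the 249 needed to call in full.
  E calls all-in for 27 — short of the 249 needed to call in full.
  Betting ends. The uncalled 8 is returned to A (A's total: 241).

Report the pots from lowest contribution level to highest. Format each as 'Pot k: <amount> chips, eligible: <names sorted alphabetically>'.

Contributions (after 8 returned to A): A=241, B=41, C=241, D=27, E=27
Pot levels (distinct totals of non-folded players): 27, 41, 241
Layer 1-27: 27 each from A, B, C, D, E = 27*5 = 135 chips; eligible A, B, C, D, E
Layer 28-41: 14 each from A, B, C = 14*3 = 42 chips; eligible A, B, C
Layer 42-241: 200 each from A, C = 200*2 = 400 chips; eligible A, C

Pot 1: 135 chips, eligible: A, B, C, D, E
Pot 2: 42 chips, eligible: A, B, C
Pot 3: 400 chips, eligible: A, C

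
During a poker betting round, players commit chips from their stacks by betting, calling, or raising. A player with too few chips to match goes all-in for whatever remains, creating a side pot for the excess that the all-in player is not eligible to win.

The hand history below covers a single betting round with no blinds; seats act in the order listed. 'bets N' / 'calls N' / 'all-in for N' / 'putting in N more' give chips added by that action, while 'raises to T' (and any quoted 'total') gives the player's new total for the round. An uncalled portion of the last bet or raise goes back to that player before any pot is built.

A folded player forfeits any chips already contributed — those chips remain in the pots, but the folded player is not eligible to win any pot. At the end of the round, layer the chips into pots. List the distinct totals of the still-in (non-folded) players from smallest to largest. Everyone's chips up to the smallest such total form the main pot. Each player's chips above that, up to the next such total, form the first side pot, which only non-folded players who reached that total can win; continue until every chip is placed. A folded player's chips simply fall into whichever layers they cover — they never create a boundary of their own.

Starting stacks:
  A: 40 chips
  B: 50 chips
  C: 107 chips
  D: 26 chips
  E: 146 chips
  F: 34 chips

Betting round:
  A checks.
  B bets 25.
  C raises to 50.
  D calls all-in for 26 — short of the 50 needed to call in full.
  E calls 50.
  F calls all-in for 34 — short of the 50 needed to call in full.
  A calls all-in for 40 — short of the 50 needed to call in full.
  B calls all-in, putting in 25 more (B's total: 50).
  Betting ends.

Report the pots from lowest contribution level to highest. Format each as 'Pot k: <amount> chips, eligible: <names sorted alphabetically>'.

Contributions: A=40, B=50, C=50, D=26, E=50, F=34
Pot levels (distinct totals of non-folded players): 26, 34, 40, 50
Layer 1-26: 26 each from A, B, C, D, E, F = 26*6 = 156 chips; eligible A, B, C, D, E, F
Layer 27-34: 8 each from A, B, C, E, F = 8*5 = 40 chips; eligible A, B, C, E, F
Layer 35-40: 6 each from A, B, C, E = 6*4 = 24 chips; eligible A, B, C, E
Layer 41-50: 10 each from B, C, E = 10*3 = 30 chips; eligible B, C, E

Pot 1: 156 chips, eligible: A, B, C, D, E, F
Pot 2: 40 chips, eligible: A, B, C, E, F
Pot 3: 24 chips, eligible: A, B, C, E
Pot 4: 30 chips, eligible: B, C, E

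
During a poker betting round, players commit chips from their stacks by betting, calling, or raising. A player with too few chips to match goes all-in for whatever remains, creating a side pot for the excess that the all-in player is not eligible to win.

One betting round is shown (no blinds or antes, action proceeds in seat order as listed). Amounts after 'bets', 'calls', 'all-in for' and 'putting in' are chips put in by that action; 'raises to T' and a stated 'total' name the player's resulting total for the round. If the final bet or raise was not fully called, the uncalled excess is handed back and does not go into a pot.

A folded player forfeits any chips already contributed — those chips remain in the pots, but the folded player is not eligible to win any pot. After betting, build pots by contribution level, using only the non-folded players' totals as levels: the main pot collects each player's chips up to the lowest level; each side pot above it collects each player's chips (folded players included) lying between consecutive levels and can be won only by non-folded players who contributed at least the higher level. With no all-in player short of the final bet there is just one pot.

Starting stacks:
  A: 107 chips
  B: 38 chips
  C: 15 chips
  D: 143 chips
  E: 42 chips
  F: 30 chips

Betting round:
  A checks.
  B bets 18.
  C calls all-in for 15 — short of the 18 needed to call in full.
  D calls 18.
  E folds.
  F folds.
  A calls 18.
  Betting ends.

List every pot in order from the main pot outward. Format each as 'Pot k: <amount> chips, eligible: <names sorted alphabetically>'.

Contributions: A=18, B=18, C=15, D=18
Folded: E, F
Pot levels (distinct totals of non-folded players): 15, 18
Layer 1-15: 15 each from A, B, C, D = 15*4 = 60 chips; eligible A, B, C, D
Layer 16-18: 3 each from A, B, D = 3*3 = 9 chips; eligible A, B, D

Pot 1: 60 chips, eligible: A, B, C, D
Pot 2: 9 chips, eligible: A, B, D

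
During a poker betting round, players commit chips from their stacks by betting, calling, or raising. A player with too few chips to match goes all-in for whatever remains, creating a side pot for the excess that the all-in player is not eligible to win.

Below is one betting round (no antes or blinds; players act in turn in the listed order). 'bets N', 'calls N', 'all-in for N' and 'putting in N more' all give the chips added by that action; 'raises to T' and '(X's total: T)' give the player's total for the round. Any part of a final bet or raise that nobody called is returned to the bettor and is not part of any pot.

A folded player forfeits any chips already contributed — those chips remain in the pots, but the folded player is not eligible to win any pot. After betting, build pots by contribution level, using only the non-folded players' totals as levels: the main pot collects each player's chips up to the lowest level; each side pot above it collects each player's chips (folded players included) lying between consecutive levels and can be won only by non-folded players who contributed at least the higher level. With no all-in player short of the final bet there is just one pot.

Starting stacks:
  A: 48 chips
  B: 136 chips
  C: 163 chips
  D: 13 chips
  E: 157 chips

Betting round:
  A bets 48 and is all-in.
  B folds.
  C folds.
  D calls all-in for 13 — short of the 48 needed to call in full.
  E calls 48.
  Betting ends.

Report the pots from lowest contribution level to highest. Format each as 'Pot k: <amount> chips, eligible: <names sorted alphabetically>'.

Contributions: A=48, D=13, E=48
Folded: B, C
Pot levels (distinct totals of non-folded players): 13, 48
Layer 1-13: 13 each from A, D, E = 13*3 = 39 chips; eligible A, D, E
Layer 14-48: 35 each from A, E = 35*2 = 70 chips; eligible A, E

Pot 1: 39 chips, eligible: A, D, E
Pot 2: 70 chips, eligible: A, E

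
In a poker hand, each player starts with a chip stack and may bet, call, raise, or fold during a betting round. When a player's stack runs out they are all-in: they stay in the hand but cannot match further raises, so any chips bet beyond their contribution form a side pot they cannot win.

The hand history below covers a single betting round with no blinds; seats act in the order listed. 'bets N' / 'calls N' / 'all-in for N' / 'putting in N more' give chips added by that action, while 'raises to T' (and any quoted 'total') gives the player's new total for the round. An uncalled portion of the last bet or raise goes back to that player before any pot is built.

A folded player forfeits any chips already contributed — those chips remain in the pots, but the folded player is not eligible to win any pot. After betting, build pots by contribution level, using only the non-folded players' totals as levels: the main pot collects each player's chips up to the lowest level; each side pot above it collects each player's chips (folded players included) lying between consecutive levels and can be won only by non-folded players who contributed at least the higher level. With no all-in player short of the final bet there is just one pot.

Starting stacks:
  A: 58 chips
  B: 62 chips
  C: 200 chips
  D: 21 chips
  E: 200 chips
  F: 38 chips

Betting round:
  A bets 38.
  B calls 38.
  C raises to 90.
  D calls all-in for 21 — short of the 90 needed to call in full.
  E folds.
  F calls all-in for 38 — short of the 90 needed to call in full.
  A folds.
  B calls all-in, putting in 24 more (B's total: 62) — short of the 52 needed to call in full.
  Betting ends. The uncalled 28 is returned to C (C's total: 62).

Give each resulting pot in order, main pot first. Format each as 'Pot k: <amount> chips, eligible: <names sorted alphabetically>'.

Contributions (after 28 returned to C): A=38, B=62, C=62, D=21, F=38
Folded: A, E
Pot levels (distinct totals of non-folded players): 21, 38, 62
Layer 1-21: 21 each from A, B, C, D, F = 21*5 = 105 chips; eligible B, C, D, F
Layer 22-38: 17 each from A, B, C, F = 17*4 = 68 chips; eligible B, C, F
Layer 39-62: 24 each from B, C = 24*2 = 48 chips; eligible B, C

Pot 1: 105 chips, eligible: B, C, D, F
Pot 2: 68 chips, eligible: B, C, F
Pot 3: 48 chips, eligible: B, C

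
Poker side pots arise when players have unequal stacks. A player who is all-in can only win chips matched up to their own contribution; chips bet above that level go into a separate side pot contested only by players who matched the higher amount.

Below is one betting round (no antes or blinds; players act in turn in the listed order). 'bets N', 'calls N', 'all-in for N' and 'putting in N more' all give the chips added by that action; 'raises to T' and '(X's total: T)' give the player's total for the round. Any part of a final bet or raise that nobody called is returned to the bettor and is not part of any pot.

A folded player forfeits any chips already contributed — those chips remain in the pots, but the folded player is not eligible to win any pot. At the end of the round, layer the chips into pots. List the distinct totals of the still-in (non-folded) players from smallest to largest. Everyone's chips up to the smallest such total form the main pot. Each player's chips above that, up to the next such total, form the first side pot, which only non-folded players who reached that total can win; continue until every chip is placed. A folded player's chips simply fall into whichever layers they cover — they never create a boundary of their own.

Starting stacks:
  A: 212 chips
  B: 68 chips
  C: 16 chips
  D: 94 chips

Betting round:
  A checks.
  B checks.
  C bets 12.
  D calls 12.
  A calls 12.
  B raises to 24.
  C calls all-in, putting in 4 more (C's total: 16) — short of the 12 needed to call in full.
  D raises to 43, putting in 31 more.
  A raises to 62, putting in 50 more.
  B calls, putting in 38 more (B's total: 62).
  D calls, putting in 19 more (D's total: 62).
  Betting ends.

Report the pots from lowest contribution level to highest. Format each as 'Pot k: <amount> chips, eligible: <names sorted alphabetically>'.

Pot 1: 64 chips, eligible: A, B, C, D
Pot 2: 138 chips, eligible: A, B, D

Derivation:
Contributions: A=62, B=62, C=16, D=62
Pot levels (distinct totals of non-folded players): 16, 62
Layer 1-16: 16 each from A, B, C, D = 16*4 = 64 chips; eligible A, B, C, D
Layer 17-62: 46 each from A, B, D = 46*3 = 138 chips; eligible A, B, D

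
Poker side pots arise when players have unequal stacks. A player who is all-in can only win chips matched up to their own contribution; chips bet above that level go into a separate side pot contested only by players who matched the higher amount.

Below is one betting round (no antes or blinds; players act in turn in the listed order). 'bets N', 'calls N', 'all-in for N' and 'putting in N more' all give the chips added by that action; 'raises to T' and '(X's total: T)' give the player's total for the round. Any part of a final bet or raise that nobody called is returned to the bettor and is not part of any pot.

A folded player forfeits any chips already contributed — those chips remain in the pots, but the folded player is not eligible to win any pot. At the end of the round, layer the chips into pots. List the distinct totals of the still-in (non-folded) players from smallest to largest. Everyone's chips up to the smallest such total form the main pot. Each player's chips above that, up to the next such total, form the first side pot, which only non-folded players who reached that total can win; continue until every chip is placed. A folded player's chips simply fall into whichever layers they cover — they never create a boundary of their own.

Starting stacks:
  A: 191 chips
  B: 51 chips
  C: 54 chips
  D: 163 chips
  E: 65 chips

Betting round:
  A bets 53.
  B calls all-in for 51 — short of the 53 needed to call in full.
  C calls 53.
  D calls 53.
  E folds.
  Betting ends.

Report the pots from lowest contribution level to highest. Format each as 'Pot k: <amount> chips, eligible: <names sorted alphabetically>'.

Pot 1: 204 chips, eligible: A, B, C, D
Pot 2: 6 chips, eligible: A, C, D

Derivation:
Contributions: A=53, B=51, C=53, D=53
Folded: E
Pot levels (distinct totals of non-folded players): 51, 53
Layer 1-51: 51 each from A, B, C, D = 51*4 = 204 chips; eligible A, B, C, D
Layer 52-53: 2 each from A, C, D = 2*3 = 6 chips; eligible A, C, D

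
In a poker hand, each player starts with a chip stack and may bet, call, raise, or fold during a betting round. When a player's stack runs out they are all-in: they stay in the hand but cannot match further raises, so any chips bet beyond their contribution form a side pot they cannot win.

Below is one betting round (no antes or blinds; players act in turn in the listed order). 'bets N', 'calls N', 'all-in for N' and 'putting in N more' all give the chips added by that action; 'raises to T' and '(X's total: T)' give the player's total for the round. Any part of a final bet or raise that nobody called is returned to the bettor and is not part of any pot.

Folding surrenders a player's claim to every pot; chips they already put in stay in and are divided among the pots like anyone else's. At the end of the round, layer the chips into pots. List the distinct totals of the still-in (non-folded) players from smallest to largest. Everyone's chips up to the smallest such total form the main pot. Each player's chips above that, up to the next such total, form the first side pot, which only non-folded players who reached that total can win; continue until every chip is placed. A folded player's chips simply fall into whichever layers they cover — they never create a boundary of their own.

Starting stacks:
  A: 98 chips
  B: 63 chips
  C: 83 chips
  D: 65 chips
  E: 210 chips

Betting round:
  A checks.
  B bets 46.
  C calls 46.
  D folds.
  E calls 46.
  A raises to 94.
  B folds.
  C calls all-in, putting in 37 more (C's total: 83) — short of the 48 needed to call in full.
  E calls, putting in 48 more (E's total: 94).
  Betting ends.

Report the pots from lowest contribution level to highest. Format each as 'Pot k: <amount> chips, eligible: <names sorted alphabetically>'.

Pot 1: 295 chips, eligible: A, C, E
Pot 2: 22 chips, eligible: A, E

Derivation:
Contributions: A=94, B=46, C=83, E=94
Folded: B, D
Pot levels (distinct totals of non-folded players): 83, 94
Layer 1-83: A 83 + B 46 + C 83 + E 83 = 295 chips; eligible A, C, E
Layer 84-94: 11 each from A, E = 11*2 = 22 chips; eligible A, E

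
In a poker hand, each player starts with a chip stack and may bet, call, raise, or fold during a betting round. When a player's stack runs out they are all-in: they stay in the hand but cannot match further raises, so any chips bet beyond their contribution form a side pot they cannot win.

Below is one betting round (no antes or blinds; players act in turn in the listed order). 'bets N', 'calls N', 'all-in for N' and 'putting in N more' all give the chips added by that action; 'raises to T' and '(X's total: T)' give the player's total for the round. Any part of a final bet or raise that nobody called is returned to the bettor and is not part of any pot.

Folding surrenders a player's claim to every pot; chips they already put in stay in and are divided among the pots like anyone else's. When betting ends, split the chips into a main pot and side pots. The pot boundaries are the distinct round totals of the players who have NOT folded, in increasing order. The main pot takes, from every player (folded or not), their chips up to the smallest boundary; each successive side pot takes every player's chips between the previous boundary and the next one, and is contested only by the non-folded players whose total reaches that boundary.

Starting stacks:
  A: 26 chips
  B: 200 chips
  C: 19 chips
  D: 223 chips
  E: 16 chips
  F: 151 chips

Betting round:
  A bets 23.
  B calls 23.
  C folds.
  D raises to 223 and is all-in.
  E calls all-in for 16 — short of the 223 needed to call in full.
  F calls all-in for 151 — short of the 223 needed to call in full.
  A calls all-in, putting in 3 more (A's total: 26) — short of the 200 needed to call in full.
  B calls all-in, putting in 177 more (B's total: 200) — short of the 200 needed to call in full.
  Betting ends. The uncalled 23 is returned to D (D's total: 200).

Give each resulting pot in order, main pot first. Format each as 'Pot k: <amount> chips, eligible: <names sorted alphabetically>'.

Contributions (after 23 returned to D): A=26, B=200, D=200, E=16, F=151
Folded: C
Pot levels (distinct totals of non-folded players): 16, 26, 151, 200
Layer 1-16: 16 each from A, B, D, E, F = 16*5 = 80 chips; eligible A, B, D, E, F
Layer 17-26: 10 each from A, B, D, F = 10*4 = 40 chips; eligible A, B, D, F
Layer 27-151: 125 each from B, D, F = 125*3 = 375 chips; eligible B, D, F
Layer 152-200: 49 each from B, D = 49*2 = 98 chips; eligible B, D

Pot 1: 80 chips, eligible: A, B, D, E, F
Pot 2: 40 chips, eligible: A, B, D, F
Pot 3: 375 chips, eligible: B, D, F
Pot 4: 98 chips, eligible: B, D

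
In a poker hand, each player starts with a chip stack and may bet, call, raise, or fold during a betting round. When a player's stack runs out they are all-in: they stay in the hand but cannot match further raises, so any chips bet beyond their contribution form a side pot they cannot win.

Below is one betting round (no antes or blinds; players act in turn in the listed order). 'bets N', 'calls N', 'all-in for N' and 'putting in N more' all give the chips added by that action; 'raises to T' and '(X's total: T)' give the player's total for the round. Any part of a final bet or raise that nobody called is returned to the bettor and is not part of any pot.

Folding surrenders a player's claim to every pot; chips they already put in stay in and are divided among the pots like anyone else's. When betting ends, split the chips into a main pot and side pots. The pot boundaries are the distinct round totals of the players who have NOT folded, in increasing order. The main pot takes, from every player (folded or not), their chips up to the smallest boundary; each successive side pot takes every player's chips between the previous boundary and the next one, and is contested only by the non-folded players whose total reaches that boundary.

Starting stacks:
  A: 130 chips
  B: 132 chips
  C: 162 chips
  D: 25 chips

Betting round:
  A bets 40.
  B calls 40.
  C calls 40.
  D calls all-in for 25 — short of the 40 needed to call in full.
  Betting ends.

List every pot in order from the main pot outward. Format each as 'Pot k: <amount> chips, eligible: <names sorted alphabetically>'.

Pot 1: 100 chips, eligible: A, B, C, D
Pot 2: 45 chips, eligible: A, B, C

Derivation:
Contributions: A=40, B=40, C=40, D=25
Pot levels (distinct totals of non-folded players): 25, 40
Layer 1-25: 25 each from A, B, C, D = 25*4 = 100 chips; eligible A, B, C, D
Layer 26-40: 15 each from A, B, C = 15*3 = 45 chips; eligible A, B, C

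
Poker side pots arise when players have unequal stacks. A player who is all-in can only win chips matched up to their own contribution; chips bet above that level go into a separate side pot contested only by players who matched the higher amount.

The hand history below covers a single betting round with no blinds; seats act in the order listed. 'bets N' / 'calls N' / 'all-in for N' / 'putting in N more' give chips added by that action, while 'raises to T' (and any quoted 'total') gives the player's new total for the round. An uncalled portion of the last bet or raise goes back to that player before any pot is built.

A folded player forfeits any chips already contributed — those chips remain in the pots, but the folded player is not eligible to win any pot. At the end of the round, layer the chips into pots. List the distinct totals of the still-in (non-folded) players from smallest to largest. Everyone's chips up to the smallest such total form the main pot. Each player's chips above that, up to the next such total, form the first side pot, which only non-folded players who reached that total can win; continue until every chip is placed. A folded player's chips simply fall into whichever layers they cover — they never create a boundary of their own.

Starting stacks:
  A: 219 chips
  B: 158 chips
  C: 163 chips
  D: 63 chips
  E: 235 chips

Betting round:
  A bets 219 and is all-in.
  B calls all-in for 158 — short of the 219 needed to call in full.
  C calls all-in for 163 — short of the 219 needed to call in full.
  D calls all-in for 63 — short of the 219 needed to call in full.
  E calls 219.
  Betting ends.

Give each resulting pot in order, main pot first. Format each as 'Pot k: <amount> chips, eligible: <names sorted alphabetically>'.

Pot 1: 315 chips, eligible: A, B, C, D, E
Pot 2: 380 chips, eligible: A, B, C, E
Pot 3: 15 chips, eligible: A, C, E
Pot 4: 112 chips, eligible: A, E

Derivation:
Contributions: A=219, B=158, C=163, D=63, E=219
Pot levels (distinct totals of non-folded players): 63, 158, 163, 219
Layer 1-63: 63 each from A, B, C, D, E = 63*5 = 315 chips; eligible A, B, C, D, E
Layer 64-158: 95 each from A, B, C, E = 95*4 = 380 chips; eligible A, B, C, E
Layer 159-163: 5 each from A, C, E = 5*3 = 15 chips; eligible A, C, E
Layer 164-219: 56 each from A, E = 56*2 = 112 chips; eligible A, E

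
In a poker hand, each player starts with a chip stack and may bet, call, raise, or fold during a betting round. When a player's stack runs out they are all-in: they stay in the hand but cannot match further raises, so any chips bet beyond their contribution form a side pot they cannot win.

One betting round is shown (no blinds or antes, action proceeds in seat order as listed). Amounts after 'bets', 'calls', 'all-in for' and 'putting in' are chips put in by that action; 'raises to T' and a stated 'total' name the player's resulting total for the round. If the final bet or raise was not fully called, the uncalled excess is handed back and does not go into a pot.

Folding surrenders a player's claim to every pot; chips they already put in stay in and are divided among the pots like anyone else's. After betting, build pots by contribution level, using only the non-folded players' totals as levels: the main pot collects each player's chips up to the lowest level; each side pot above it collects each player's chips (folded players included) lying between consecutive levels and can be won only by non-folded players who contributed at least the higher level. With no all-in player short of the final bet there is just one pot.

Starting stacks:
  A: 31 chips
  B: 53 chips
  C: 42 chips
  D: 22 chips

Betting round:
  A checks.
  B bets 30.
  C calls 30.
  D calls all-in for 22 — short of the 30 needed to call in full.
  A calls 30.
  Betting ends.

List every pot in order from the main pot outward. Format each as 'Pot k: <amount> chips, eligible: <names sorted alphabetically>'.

Pot 1: 88 chips, eligible: A, B, C, D
Pot 2: 24 chips, eligible: A, B, C

Derivation:
Contributions: A=30, B=30, C=30, D=22
Pot levels (distinct totals of non-folded players): 22, 30
Layer 1-22: 22 each from A, B, C, D = 22*4 = 88 chips; eligible A, B, C, D
Layer 23-30: 8 each from A, B, C = 8*3 = 24 chips; eligible A, B, C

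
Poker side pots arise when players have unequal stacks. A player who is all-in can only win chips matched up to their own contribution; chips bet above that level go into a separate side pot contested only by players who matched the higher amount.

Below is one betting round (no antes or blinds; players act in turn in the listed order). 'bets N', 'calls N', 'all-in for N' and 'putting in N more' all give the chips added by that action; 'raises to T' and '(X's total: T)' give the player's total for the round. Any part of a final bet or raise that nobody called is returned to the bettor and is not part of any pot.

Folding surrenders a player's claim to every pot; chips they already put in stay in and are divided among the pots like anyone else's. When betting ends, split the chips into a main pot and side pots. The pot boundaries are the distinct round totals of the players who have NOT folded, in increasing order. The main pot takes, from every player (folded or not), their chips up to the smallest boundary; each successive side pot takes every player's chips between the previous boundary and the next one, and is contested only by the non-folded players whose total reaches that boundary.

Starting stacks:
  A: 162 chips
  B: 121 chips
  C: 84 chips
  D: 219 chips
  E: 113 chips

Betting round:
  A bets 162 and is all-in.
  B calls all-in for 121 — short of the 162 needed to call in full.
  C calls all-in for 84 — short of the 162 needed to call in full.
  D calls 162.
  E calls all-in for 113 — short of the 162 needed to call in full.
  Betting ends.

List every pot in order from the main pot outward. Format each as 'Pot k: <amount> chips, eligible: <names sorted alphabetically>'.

Contributions: A=162, B=121, C=84, D=162, E=113
Pot levels (distinct totals of non-folded players): 84, 113, 121, 162
Layer 1-84: 84 each from A, B, C, D, E = 84*5 = 420 chips; eligible A, B, C, D, E
Layer 85-113: 29 each from A, B, D, E = 29*4 = 116 chips; eligible A, B, D, E
Layer 114-121: 8 each from A, B, D = 8*3 = 24 chips; eligible A, B, D
Layer 122-162: 41 each from A, D = 41*2 = 82 chips; eligible A, D

Pot 1: 420 chips, eligible: A, B, C, D, E
Pot 2: 116 chips, eligible: A, B, D, E
Pot 3: 24 chips, eligible: A, B, D
Pot 4: 82 chips, eligible: A, D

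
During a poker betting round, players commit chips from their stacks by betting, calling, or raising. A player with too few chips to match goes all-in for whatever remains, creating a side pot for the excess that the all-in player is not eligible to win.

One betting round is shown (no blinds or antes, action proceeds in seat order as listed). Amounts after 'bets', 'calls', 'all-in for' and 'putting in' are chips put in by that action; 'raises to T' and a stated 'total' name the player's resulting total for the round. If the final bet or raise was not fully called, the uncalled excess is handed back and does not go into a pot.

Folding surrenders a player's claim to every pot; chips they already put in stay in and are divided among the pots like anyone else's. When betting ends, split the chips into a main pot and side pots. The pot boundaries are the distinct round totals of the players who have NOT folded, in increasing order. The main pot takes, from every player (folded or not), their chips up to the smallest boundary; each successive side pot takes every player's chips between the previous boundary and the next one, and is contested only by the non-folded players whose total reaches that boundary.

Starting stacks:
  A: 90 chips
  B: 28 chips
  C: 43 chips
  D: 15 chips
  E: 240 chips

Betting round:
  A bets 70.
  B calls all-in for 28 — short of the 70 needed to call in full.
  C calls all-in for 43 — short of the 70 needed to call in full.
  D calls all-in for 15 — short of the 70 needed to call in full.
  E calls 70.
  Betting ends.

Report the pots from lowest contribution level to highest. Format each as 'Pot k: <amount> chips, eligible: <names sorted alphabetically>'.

Pot 1: 75 chips, eligible: A, B, C, D, E
Pot 2: 52 chips, eligible: A, B, C, E
Pot 3: 45 chips, eligible: A, C, E
Pot 4: 54 chips, eligible: A, E

Derivation:
Contributions: A=70, B=28, C=43, D=15, E=70
Pot levels (distinct totals of non-folded players): 15, 28, 43, 70
Layer 1-15: 15 each from A, B, C, D, E = 15*5 = 75 chips; eligible A, B, C, D, E
Layer 16-28: 13 each from A, B, C, E = 13*4 = 52 chips; eligible A, B, C, E
Layer 29-43: 15 each from A, C, E = 15*3 = 45 chips; eligible A, C, E
Layer 44-70: 27 each from A, E = 27*2 = 54 chips; eligible A, E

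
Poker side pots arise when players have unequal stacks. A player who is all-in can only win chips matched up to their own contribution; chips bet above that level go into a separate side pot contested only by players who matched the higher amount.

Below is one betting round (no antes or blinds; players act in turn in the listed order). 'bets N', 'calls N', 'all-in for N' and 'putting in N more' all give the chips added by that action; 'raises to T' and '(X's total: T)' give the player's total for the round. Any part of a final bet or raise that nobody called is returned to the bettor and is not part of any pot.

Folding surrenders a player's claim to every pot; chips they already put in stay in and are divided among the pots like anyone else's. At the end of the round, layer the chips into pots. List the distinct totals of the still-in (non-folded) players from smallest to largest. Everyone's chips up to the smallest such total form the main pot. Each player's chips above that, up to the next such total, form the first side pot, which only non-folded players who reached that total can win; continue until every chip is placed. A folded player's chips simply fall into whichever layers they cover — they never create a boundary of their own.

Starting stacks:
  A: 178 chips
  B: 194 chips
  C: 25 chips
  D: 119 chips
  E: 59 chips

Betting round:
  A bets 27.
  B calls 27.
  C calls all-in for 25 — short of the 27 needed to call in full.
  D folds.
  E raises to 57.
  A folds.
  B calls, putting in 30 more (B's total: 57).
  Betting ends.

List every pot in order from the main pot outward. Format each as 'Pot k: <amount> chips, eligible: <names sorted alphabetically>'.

Contributions: A=27, B=57, C=25, E=57
Folded: A, D
Pot levels (distinct totals of non-folded players): 25, 57
Layer 1-25: 25 each from A, B, C, E = 25*4 = 100 chips; eligible B, C, E
Layer 26-57: A 2 + B 32 + E 32 = 66 chips; eligible B, E

Pot 1: 100 chips, eligible: B, C, E
Pot 2: 66 chips, eligible: B, E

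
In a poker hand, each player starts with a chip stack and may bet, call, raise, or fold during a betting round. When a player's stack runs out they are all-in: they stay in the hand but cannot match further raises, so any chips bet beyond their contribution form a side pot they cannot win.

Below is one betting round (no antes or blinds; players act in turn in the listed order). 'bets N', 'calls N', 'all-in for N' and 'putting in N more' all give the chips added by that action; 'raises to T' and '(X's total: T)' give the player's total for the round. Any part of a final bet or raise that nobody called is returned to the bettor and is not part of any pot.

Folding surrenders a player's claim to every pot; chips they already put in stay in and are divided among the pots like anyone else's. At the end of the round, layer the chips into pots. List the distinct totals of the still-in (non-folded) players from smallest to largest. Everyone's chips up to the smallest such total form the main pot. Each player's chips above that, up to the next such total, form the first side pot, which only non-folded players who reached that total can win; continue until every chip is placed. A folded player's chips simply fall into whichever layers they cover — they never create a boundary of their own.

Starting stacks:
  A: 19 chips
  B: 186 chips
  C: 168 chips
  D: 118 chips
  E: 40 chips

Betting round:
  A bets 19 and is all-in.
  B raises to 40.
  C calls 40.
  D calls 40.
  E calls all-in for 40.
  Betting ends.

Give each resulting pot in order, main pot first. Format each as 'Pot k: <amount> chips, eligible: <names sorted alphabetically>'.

Pot 1: 95 chips, eligible: A, B, C, D, E
Pot 2: 84 chips, eligible: B, C, D, E

Derivation:
Contributions: A=19, B=40, C=40, D=40, E=40
Pot levels (distinct totals of non-folded players): 19, 40
Layer 1-19: 19 each from A, B, C, D, E = 19*5 = 95 chips; eligible A, B, C, D, E
Layer 20-40: 21 each from B, C, D, E = 21*4 = 84 chips; eligible B, C, D, E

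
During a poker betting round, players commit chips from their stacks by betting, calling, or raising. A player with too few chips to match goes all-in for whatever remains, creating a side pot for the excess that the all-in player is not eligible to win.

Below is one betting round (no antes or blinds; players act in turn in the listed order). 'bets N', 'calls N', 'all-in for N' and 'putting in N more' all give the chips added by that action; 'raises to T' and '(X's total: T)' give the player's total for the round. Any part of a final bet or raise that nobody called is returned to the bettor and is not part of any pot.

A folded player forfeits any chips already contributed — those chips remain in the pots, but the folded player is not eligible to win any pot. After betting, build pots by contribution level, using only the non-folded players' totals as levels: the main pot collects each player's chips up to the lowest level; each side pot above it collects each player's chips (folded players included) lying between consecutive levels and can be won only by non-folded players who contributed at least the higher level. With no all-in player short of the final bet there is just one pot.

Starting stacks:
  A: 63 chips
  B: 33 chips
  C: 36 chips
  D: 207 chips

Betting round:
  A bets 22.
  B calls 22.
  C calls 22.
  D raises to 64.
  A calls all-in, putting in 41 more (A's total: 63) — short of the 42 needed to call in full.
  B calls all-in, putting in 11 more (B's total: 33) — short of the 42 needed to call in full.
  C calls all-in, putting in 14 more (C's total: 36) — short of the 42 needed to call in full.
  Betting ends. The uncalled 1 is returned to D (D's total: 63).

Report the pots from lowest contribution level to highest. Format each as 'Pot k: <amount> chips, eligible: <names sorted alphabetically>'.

Contributions (after 1 returned to D): A=63, B=33, C=36, D=63
Pot levels (distinct totals of non-folded players): 33, 36, 63
Layer 1-33: 33 each from A, B, C, D = 33*4 = 132 chips; eligible A, B, C, D
Layer 34-36: 3 each from A, C, D = 3*3 = 9 chips; eligible A, C, D
Layer 37-63: 27 each from A, D = 27*2 = 54 chips; eligible A, D

Pot 1: 132 chips, eligible: A, B, C, D
Pot 2: 9 chips, eligible: A, C, D
Pot 3: 54 chips, eligible: A, D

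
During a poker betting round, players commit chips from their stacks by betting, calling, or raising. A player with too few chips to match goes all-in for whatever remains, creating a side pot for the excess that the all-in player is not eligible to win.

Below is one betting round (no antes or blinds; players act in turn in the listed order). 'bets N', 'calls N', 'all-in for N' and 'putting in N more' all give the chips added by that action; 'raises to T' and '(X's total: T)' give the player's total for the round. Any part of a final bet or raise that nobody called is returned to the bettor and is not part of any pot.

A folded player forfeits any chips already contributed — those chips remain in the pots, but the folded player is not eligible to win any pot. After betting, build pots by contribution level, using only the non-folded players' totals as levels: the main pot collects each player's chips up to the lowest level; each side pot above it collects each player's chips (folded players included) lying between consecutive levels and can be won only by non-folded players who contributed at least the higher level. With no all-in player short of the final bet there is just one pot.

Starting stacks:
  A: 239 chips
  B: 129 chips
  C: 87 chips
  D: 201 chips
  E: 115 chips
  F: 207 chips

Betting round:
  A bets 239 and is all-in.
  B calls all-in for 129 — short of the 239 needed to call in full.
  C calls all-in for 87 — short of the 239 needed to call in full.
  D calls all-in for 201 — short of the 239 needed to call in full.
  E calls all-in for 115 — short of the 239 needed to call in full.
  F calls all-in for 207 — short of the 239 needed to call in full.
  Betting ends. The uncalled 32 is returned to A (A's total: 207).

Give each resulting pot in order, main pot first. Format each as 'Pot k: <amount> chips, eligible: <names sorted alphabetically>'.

Pot 1: 522 chips, eligible: A, B, C, D, E, F
Pot 2: 140 chips, eligible: A, B, D, E, F
Pot 3: 56 chips, eligible: A, B, D, F
Pot 4: 216 chips, eligible: A, D, F
Pot 5: 12 chips, eligible: A, F

Derivation:
Contributions (after 32 returned to A): A=207, B=129, C=87, D=201, E=115, F=207
Pot levels (distinct totals of non-folded players): 87, 115, 129, 201, 207
Layer 1-87: 87 each from A, B, C, D, E, F = 87*6 = 522 chips; eligible A, B, C, D, E, F
Layer 88-115: 28 each from A, B, D, E, F = 28*5 = 140 chips; eligible A, B, D, E, F
Layer 116-129: 14 each from A, B, D, F = 14*4 = 56 chips; eligible A, B, D, F
Layer 130-201: 72 each from A, D, F = 72*3 = 216 chips; eligible A, D, F
Layer 202-207: 6 each from A, F = 6*2 = 12 chips; eligible A, F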